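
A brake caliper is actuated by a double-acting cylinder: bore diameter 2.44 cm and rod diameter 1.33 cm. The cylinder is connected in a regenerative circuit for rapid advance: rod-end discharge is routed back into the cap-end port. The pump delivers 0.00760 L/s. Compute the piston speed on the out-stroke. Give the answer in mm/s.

v ≈ 54.7 mm/s

In regeneration the rod-end outflow joins the pump flow into the cap end, so the net volume the pump must supply per unit advance equals the rod cross-section area.
Rod cross-section A_rod = π/4 × (1.33 cm)² = 1.389 cm^2
v = Q_pump / A_rod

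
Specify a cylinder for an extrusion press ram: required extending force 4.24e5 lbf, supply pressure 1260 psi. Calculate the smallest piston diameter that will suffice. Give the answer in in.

D ≈ 20.7 in

Extension force acts on the full piston face: F = P × (π/4)D².
D = √(4F / (πP)) = √(4 × 4.24e5 lbf / (π × 1260 psi))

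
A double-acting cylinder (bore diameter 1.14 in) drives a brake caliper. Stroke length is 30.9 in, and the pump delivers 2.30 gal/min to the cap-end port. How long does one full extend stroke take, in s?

Cap-side area A_cap = π/4 × (1.14 in)² = 1.021 in^2
Swept volume V = A × L; t = V / Q = A·L / Q

t ≈ 3.56 s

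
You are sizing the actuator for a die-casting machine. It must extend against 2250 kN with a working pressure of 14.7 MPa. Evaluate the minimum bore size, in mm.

Extension force acts on the full piston face: F = P × (π/4)D².
D = √(4F / (πP)) = √(4 × 2250 kN / (π × 14.7 MPa))

D ≈ 441 mm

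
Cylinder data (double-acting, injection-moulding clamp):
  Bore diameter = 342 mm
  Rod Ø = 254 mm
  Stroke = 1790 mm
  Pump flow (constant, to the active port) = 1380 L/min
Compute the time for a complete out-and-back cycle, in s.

Cap-side area A_cap = π/4 × (342 mm)² = 91860 mm^2
Rod-side annular area A_ann = π/4 × (342² − 254²) = 41190 mm^2
t_ext = A_cap·L/Q = 7.149 s
t_ret = A_ann·L/Q = 3.206 s
t_cycle = t_ext + t_ret

t ≈ 10.4 s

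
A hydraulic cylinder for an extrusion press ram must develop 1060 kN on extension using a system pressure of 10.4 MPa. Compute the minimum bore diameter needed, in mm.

Extension force acts on the full piston face: F = P × (π/4)D².
D = √(4F / (πP)) = √(4 × 1060 kN / (π × 10.4 MPa))

D ≈ 360 mm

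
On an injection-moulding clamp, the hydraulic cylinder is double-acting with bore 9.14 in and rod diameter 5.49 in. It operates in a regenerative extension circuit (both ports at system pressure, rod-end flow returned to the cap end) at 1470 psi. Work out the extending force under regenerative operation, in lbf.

With equal pressure on both faces, forces on the annular region cancel; the net push is pressure × rod cross-section.
Rod cross-section A_rod = π/4 × (5.49 in)² = 23.67 in^2
F = P × A_rod

F ≈ 34800 lbf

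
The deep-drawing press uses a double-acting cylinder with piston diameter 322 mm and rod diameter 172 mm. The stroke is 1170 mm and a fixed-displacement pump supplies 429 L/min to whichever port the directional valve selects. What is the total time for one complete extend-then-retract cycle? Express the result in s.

t ≈ 22.8 s

Cap-side area A_cap = π/4 × (322 mm)² = 81430 mm^2
Rod-side annular area A_ann = π/4 × (322² − 172²) = 58200 mm^2
t_ext = A_cap·L/Q = 13.33 s
t_ret = A_ann·L/Q = 9.523 s
t_cycle = t_ext + t_ret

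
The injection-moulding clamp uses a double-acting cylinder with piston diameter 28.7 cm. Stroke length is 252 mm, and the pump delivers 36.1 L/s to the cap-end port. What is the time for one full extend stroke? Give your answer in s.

t ≈ 0.452 s

Cap-side area A_cap = π/4 × (28.7 cm)² = 646.9 cm^2
Swept volume V = A × L; t = V / Q = A·L / Q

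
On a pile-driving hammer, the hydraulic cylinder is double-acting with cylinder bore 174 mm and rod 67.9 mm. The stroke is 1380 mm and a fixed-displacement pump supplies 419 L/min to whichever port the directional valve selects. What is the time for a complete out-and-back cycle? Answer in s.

t ≈ 8.68 s

Cap-side area A_cap = π/4 × (174 mm)² = 23780 mm^2
Rod-side annular area A_ann = π/4 × (174² − 67.9²) = 20160 mm^2
t_ext = A_cap·L/Q = 4.699 s
t_ret = A_ann·L/Q = 3.983 s
t_cycle = t_ext + t_ret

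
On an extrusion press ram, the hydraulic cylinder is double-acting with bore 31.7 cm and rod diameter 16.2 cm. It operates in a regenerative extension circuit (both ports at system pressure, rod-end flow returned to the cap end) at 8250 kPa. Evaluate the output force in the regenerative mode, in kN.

With equal pressure on both faces, forces on the annular region cancel; the net push is pressure × rod cross-section.
Rod cross-section A_rod = π/4 × (16.2 cm)² = 206.1 cm^2
F = P × A_rod

F ≈ 170 kN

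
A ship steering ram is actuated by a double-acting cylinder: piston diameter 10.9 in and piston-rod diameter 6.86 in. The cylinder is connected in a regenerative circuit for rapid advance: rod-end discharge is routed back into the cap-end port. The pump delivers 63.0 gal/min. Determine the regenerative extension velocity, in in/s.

v ≈ 6.56 in/s

In regeneration the rod-end outflow joins the pump flow into the cap end, so the net volume the pump must supply per unit advance equals the rod cross-section area.
Rod cross-section A_rod = π/4 × (6.86 in)² = 36.96 in^2
v = Q_pump / A_rod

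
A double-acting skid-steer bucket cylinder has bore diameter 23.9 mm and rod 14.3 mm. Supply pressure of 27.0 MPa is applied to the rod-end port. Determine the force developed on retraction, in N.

F ≈ 7780 N

Rod-side annular area A_ann = π/4 × (23.9² − 14.3²) = 288.0 mm^2
On retraction the pressure acts on the annular area (bore minus rod).
F = P × A_ann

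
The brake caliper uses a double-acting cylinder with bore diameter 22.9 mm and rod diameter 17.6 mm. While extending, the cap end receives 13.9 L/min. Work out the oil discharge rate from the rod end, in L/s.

Q_out ≈ 0.0948 L/s

Cap-side area A_cap = π/4 × (22.9 mm)² = 411.9 mm^2
Rod-side annular area A_ann = π/4 × (22.9² − 17.6²) = 168.6 mm^2
Piston speed v = Q_in/A_cap; rod-end outflow Q_out = v × A_ann = Q_in × A_ann/A_cap.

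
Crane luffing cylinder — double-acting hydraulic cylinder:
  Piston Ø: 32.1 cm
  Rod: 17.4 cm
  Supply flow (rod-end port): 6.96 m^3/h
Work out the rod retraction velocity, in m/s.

Rod-side annular area A_ann = π/4 × (32.1² − 17.4²) = 571.5 cm^2
Flow into the rod-end port fills the annular volume.
v = Q / A

v ≈ 0.0338 m/s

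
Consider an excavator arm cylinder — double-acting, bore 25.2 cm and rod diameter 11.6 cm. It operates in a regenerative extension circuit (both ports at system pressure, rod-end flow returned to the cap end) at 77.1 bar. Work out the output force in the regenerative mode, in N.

F ≈ 81500 N

With equal pressure on both faces, forces on the annular region cancel; the net push is pressure × rod cross-section.
Rod cross-section A_rod = π/4 × (11.6 cm)² = 105.7 cm^2
F = P × A_rod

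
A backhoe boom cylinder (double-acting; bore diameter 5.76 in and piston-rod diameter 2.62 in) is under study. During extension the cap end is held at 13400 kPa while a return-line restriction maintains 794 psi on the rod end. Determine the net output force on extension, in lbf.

Cap-side area A_cap = π/4 × (5.76 in)² = 26.06 in^2
Rod-side annular area A_ann = π/4 × (5.76² − 2.62²) = 20.67 in^2
Net thrust = P_cap·A_cap − P_rod·A_ann = 50640 lbf − 16410 lbf

F ≈ 34200 lbf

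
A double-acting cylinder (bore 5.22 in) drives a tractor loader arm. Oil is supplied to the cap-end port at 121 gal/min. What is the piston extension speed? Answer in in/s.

v ≈ 21.8 in/s

Cap-side area A_cap = π/4 × (5.22 in)² = 21.40 in^2
v = Q / A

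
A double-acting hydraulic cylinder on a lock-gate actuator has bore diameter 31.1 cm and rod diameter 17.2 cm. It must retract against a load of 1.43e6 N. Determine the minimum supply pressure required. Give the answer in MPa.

P ≈ 27.1 MPa

Rod-side annular area A_ann = π/4 × (31.1² − 17.2²) = 527.3 cm^2
Retraction: pressure acts on the annular area.
P = F / A = 1.43e6 N / A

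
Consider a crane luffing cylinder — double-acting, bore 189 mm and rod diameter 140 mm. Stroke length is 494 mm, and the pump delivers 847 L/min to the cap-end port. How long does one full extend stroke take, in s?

t ≈ 0.982 s

Cap-side area A_cap = π/4 × (189 mm)² = 28060 mm^2
Swept volume V = A × L; t = V / Q = A·L / Q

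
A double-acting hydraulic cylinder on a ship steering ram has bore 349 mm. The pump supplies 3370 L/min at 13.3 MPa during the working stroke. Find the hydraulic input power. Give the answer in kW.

W ≈ 747 kW

Hydraulic power = P × Q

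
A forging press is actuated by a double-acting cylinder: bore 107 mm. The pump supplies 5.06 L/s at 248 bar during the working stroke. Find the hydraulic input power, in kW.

W ≈ 125 kW

Hydraulic power = P × Q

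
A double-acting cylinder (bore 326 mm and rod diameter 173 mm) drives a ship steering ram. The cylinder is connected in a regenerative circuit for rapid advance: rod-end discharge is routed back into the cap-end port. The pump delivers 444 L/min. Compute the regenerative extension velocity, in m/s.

v ≈ 0.315 m/s

In regeneration the rod-end outflow joins the pump flow into the cap end, so the net volume the pump must supply per unit advance equals the rod cross-section area.
Rod cross-section A_rod = π/4 × (173 mm)² = 23510 mm^2
v = Q_pump / A_rod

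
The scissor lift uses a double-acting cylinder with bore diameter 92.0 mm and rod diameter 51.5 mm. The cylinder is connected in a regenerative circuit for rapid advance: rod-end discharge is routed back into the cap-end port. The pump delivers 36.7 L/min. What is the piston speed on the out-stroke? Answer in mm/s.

v ≈ 294 mm/s

In regeneration the rod-end outflow joins the pump flow into the cap end, so the net volume the pump must supply per unit advance equals the rod cross-section area.
Rod cross-section A_rod = π/4 × (51.5 mm)² = 2083 mm^2
v = Q_pump / A_rod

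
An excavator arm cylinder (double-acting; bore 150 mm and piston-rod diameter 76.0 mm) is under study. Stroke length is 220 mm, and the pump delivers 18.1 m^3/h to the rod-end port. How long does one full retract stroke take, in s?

Rod-side annular area A_ann = π/4 × (150² − 76.0²) = 13130 mm^2
Swept volume V = A × L; t = V / Q = A·L / Q

t ≈ 0.575 s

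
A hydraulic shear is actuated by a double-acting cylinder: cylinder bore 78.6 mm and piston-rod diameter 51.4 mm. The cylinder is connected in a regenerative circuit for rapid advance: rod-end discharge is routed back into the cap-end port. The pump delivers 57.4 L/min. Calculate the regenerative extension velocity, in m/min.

In regeneration the rod-end outflow joins the pump flow into the cap end, so the net volume the pump must supply per unit advance equals the rod cross-section area.
Rod cross-section A_rod = π/4 × (51.4 mm)² = 2075 mm^2
v = Q_pump / A_rod

v ≈ 27.7 m/min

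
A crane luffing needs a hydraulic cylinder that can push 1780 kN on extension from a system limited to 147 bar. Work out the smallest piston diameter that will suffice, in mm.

D ≈ 393 mm

Extension force acts on the full piston face: F = P × (π/4)D².
D = √(4F / (πP)) = √(4 × 1780 kN / (π × 147 bar))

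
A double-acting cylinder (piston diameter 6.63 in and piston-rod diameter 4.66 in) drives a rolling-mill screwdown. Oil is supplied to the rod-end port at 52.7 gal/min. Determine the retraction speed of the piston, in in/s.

v ≈ 11.6 in/s

Rod-side annular area A_ann = π/4 × (6.63² − 4.66²) = 17.47 in^2
Flow into the rod-end port fills the annular volume.
v = Q / A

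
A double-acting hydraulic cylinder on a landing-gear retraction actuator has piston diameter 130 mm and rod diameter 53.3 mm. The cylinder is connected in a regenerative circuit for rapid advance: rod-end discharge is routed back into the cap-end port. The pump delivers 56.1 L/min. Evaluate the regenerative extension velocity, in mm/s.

v ≈ 419 mm/s

In regeneration the rod-end outflow joins the pump flow into the cap end, so the net volume the pump must supply per unit advance equals the rod cross-section area.
Rod cross-section A_rod = π/4 × (53.3 mm)² = 2231 mm^2
v = Q_pump / A_rod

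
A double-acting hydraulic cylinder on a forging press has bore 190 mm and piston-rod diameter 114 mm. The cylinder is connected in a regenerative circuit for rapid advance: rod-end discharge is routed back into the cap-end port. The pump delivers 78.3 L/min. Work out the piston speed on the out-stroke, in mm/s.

v ≈ 128 mm/s

In regeneration the rod-end outflow joins the pump flow into the cap end, so the net volume the pump must supply per unit advance equals the rod cross-section area.
Rod cross-section A_rod = π/4 × (114 mm)² = 10210 mm^2
v = Q_pump / A_rod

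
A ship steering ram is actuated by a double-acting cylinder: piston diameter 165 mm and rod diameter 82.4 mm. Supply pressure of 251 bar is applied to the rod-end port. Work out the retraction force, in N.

Rod-side annular area A_ann = π/4 × (165² − 82.4²) = 16050 mm^2
On retraction the pressure acts on the annular area (bore minus rod).
F = P × A_ann

F ≈ 4.03e5 N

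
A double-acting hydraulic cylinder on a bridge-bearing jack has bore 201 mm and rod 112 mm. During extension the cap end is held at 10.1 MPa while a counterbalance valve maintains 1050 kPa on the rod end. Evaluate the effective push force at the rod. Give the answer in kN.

Cap-side area A_cap = π/4 × (201 mm)² = 31730 mm^2
Rod-side annular area A_ann = π/4 × (201² − 112²) = 21880 mm^2
Net thrust = P_cap·A_cap − P_rod·A_ann = 320.5 kN − 22.97 kN

F ≈ 298 kN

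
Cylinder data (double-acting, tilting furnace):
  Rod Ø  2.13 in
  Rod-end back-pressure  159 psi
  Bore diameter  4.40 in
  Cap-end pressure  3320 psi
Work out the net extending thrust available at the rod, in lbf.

Cap-side area A_cap = π/4 × (4.40 in)² = 15.21 in^2
Rod-side annular area A_ann = π/4 × (4.40² − 2.13²) = 11.64 in^2
Net thrust = P_cap·A_cap − P_rod·A_ann = 50480 lbf − 1851 lbf

F ≈ 48600 lbf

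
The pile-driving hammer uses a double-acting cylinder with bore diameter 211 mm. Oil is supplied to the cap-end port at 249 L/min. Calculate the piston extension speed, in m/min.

v ≈ 7.12 m/min

Cap-side area A_cap = π/4 × (211 mm)² = 34970 mm^2
v = Q / A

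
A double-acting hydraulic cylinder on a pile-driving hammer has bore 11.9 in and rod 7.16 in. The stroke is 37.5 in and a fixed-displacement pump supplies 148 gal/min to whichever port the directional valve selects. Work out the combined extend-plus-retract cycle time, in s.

Cap-side area A_cap = π/4 × (11.9 in)² = 111.2 in^2
Rod-side annular area A_ann = π/4 × (11.9² − 7.16²) = 70.96 in^2
t_ext = A_cap·L/Q = 7.320 s
t_ret = A_ann·L/Q = 4.670 s
t_cycle = t_ext + t_ret

t ≈ 12.0 s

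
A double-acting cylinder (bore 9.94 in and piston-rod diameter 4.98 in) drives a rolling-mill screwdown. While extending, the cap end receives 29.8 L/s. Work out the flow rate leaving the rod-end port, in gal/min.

Q_out ≈ 354 gal/min

Cap-side area A_cap = π/4 × (9.94 in)² = 77.60 in^2
Rod-side annular area A_ann = π/4 × (9.94² − 4.98²) = 58.12 in^2
Piston speed v = Q_in/A_cap; rod-end outflow Q_out = v × A_ann = Q_in × A_ann/A_cap.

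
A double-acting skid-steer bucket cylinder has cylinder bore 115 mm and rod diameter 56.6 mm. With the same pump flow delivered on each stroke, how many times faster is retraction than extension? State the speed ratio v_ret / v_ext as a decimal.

Cap-side area A_cap = π/4 × (115 mm)² = 10390 mm^2
Rod-side annular area A_ann = π/4 × (115² − 56.6²) = 7871 mm^2
For equal Q, v ∝ 1/A, so v_ret/v_ext = A_cap/A_ann.

v_ret/v_ext ≈ 1.32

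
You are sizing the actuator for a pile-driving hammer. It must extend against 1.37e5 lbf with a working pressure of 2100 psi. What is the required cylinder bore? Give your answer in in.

Extension force acts on the full piston face: F = P × (π/4)D².
D = √(4F / (πP)) = √(4 × 1.37e5 lbf / (π × 2100 psi))

D ≈ 9.11 in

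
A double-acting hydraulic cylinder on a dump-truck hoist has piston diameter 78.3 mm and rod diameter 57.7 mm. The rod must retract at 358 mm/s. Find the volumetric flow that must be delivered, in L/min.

Rod-side annular area A_ann = π/4 × (78.3² − 57.7²) = 2200 mm^2
Q = A × v

Q ≈ 47.3 L/min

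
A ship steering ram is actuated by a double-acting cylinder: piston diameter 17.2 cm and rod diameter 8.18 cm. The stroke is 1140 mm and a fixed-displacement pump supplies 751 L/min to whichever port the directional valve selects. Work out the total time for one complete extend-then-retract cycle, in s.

t ≈ 3.75 s

Cap-side area A_cap = π/4 × (17.2 cm)² = 232.4 cm^2
Rod-side annular area A_ann = π/4 × (17.2² − 8.18²) = 179.8 cm^2
t_ext = A_cap·L/Q = 2.116 s
t_ret = A_ann·L/Q = 1.638 s
t_cycle = t_ext + t_ret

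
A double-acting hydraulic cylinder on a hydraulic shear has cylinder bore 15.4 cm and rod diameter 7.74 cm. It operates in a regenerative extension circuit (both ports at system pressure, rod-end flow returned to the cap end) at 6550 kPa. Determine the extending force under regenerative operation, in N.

F ≈ 30800 N

With equal pressure on both faces, forces on the annular region cancel; the net push is pressure × rod cross-section.
Rod cross-section A_rod = π/4 × (7.74 cm)² = 47.05 cm^2
F = P × A_rod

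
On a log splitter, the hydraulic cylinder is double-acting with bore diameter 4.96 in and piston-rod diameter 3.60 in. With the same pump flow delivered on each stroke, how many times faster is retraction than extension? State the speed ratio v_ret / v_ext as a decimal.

Cap-side area A_cap = π/4 × (4.96 in)² = 19.32 in^2
Rod-side annular area A_ann = π/4 × (4.96² − 3.60²) = 9.143 in^2
For equal Q, v ∝ 1/A, so v_ret/v_ext = A_cap/A_ann.

v_ret/v_ext ≈ 2.11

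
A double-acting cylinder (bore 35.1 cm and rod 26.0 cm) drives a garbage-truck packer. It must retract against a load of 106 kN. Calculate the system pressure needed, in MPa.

P ≈ 2.43 MPa

Rod-side annular area A_ann = π/4 × (35.1² − 26.0²) = 436.7 cm^2
Retraction: pressure acts on the annular area.
P = F / A = 106 kN / A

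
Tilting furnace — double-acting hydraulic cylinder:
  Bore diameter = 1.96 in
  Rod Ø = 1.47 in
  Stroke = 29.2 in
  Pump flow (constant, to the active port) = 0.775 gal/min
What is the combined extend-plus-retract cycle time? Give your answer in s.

Cap-side area A_cap = π/4 × (1.96 in)² = 3.017 in^2
Rod-side annular area A_ann = π/4 × (1.96² − 1.47²) = 1.320 in^2
t_ext = A_cap·L/Q = 29.53 s
t_ret = A_ann·L/Q = 12.92 s
t_cycle = t_ext + t_ret

t ≈ 42.4 s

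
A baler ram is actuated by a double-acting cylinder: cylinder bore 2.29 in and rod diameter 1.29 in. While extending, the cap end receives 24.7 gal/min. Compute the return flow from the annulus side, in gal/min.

Cap-side area A_cap = π/4 × (2.29 in)² = 4.119 in^2
Rod-side annular area A_ann = π/4 × (2.29² − 1.29²) = 2.812 in^2
Piston speed v = Q_in/A_cap; rod-end outflow Q_out = v × A_ann = Q_in × A_ann/A_cap.

Q_out ≈ 16.9 gal/min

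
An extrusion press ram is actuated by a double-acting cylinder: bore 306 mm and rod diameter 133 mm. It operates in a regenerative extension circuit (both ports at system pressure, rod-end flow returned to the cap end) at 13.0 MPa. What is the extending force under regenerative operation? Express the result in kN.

With equal pressure on both faces, forces on the annular region cancel; the net push is pressure × rod cross-section.
Rod cross-section A_rod = π/4 × (133 mm)² = 13890 mm^2
F = P × A_rod

F ≈ 181 kN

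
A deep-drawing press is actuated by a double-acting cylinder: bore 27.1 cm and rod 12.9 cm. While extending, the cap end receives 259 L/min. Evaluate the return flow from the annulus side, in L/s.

Q_out ≈ 3.34 L/s

Cap-side area A_cap = π/4 × (27.1 cm)² = 576.8 cm^2
Rod-side annular area A_ann = π/4 × (27.1² − 12.9²) = 446.1 cm^2
Piston speed v = Q_in/A_cap; rod-end outflow Q_out = v × A_ann = Q_in × A_ann/A_cap.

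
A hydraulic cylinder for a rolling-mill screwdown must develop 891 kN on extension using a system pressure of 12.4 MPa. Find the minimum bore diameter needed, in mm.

Extension force acts on the full piston face: F = P × (π/4)D².
D = √(4F / (πP)) = √(4 × 891 kN / (π × 12.4 MPa))

D ≈ 302 mm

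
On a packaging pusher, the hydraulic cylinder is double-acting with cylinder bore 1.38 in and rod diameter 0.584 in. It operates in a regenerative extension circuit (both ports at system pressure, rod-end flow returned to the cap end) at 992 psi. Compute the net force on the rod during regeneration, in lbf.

With equal pressure on both faces, forces on the annular region cancel; the net push is pressure × rod cross-section.
Rod cross-section A_rod = π/4 × (0.584 in)² = 0.2679 in^2
F = P × A_rod

F ≈ 266 lbf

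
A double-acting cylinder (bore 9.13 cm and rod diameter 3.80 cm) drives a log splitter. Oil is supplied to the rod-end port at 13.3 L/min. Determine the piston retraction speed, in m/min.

Rod-side annular area A_ann = π/4 × (9.13² − 3.80²) = 54.13 cm^2
Flow into the rod-end port fills the annular volume.
v = Q / A

v ≈ 2.46 m/min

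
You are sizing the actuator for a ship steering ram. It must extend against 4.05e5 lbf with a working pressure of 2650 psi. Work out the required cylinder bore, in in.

Extension force acts on the full piston face: F = P × (π/4)D².
D = √(4F / (πP)) = √(4 × 4.05e5 lbf / (π × 2650 psi))

D ≈ 13.9 in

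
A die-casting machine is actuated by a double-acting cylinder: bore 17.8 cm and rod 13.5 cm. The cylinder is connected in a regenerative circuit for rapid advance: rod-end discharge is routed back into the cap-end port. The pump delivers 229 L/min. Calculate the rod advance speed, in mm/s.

v ≈ 267 mm/s

In regeneration the rod-end outflow joins the pump flow into the cap end, so the net volume the pump must supply per unit advance equals the rod cross-section area.
Rod cross-section A_rod = π/4 × (13.5 cm)² = 143.1 cm^2
v = Q_pump / A_rod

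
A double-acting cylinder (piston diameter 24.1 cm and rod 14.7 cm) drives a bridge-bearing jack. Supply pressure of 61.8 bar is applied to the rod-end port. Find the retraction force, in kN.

Rod-side annular area A_ann = π/4 × (24.1² − 14.7²) = 286.5 cm^2
On retraction the pressure acts on the annular area (bore minus rod).
F = P × A_ann

F ≈ 177 kN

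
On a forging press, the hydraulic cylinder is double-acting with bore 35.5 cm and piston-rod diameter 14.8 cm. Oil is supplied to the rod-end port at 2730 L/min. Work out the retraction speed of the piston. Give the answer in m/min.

v ≈ 33.4 m/min

Rod-side annular area A_ann = π/4 × (35.5² − 14.8²) = 817.8 cm^2
Flow into the rod-end port fills the annular volume.
v = Q / A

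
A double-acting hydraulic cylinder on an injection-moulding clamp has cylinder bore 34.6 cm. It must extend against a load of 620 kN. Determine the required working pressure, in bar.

Cap-side area A_cap = π/4 × (34.6 cm)² = 940.2 cm^2
P = F / A = 620 kN / A

P ≈ 65.9 bar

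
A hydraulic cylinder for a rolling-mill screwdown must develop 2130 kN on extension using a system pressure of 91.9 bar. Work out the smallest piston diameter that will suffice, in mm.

D ≈ 543 mm

Extension force acts on the full piston face: F = P × (π/4)D².
D = √(4F / (πP)) = √(4 × 2130 kN / (π × 91.9 bar))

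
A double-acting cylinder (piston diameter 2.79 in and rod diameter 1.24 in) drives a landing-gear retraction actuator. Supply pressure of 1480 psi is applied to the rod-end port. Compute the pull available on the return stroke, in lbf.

F ≈ 7260 lbf

Rod-side annular area A_ann = π/4 × (2.79² − 1.24²) = 4.906 in^2
On retraction the pressure acts on the annular area (bore minus rod).
F = P × A_ann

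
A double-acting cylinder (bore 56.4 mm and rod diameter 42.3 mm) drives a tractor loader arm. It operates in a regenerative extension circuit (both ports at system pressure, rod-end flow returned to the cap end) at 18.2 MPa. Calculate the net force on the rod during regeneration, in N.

F ≈ 25600 N

With equal pressure on both faces, forces on the annular region cancel; the net push is pressure × rod cross-section.
Rod cross-section A_rod = π/4 × (42.3 mm)² = 1405 mm^2
F = P × A_rod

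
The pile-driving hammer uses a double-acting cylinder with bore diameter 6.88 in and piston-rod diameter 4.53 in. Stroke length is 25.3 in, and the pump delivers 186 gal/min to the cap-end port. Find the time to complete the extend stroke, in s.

Cap-side area A_cap = π/4 × (6.88 in)² = 37.18 in^2
Swept volume V = A × L; t = V / Q = A·L / Q

t ≈ 1.31 s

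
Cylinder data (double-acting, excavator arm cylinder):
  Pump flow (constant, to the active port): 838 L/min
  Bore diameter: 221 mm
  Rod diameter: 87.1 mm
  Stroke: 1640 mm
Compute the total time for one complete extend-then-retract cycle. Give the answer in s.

Cap-side area A_cap = π/4 × (221 mm)² = 38360 mm^2
Rod-side annular area A_ann = π/4 × (221² − 87.1²) = 32400 mm^2
t_ext = A_cap·L/Q = 4.504 s
t_ret = A_ann·L/Q = 3.805 s
t_cycle = t_ext + t_ret

t ≈ 8.31 s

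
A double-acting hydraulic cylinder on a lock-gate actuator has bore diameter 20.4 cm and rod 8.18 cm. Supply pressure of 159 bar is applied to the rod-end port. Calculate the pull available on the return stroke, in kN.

Rod-side annular area A_ann = π/4 × (20.4² − 8.18²) = 274.3 cm^2
On retraction the pressure acts on the annular area (bore minus rod).
F = P × A_ann

F ≈ 436 kN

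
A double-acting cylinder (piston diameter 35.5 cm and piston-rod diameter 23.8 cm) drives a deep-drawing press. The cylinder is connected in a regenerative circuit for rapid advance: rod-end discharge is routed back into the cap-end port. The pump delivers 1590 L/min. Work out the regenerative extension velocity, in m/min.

In regeneration the rod-end outflow joins the pump flow into the cap end, so the net volume the pump must supply per unit advance equals the rod cross-section area.
Rod cross-section A_rod = π/4 × (23.8 cm)² = 444.9 cm^2
v = Q_pump / A_rod

v ≈ 35.7 m/min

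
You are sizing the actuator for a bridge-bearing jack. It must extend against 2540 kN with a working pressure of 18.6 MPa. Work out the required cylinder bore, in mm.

Extension force acts on the full piston face: F = P × (π/4)D².
D = √(4F / (πP)) = √(4 × 2540 kN / (π × 18.6 MPa))

D ≈ 417 mm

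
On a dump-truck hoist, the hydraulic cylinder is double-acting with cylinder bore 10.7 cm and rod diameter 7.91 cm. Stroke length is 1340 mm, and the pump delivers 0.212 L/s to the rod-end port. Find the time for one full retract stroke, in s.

t ≈ 25.8 s

Rod-side annular area A_ann = π/4 × (10.7² − 7.91²) = 40.78 cm^2
Swept volume V = A × L; t = V / Q = A·L / Q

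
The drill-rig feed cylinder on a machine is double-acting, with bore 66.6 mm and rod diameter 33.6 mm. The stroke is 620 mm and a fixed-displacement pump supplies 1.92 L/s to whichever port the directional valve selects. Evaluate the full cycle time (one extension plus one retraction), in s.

t ≈ 1.96 s

Cap-side area A_cap = π/4 × (66.6 mm)² = 3484 mm^2
Rod-side annular area A_ann = π/4 × (66.6² − 33.6²) = 2597 mm^2
t_ext = A_cap·L/Q = 1.125 s
t_ret = A_ann·L/Q = 0.8386 s
t_cycle = t_ext + t_ret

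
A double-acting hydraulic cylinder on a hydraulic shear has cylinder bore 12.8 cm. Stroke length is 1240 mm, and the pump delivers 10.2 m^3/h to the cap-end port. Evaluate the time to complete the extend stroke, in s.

Cap-side area A_cap = π/4 × (12.8 cm)² = 128.7 cm^2
Swept volume V = A × L; t = V / Q = A·L / Q

t ≈ 5.63 s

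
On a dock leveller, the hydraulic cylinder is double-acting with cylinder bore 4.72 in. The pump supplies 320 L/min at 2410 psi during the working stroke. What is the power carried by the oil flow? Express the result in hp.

W ≈ 119 hp

Hydraulic power = P × Q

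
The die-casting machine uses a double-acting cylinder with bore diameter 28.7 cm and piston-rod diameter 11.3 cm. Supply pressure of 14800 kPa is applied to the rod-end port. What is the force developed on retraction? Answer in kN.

F ≈ 809 kN

Rod-side annular area A_ann = π/4 × (28.7² − 11.3²) = 546.6 cm^2
On retraction the pressure acts on the annular area (bore minus rod).
F = P × A_ann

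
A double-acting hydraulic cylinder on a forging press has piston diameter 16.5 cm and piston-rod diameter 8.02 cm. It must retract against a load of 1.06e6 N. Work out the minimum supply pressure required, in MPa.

Rod-side annular area A_ann = π/4 × (16.5² − 8.02²) = 163.3 cm^2
Retraction: pressure acts on the annular area.
P = F / A = 1.06e6 N / A

P ≈ 64.9 MPa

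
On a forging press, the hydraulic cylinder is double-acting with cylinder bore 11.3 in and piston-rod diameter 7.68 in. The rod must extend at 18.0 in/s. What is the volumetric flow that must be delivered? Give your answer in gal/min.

Cap-side area A_cap = π/4 × (11.3 in)² = 100.3 in^2
Q = A × v

Q ≈ 469 gal/min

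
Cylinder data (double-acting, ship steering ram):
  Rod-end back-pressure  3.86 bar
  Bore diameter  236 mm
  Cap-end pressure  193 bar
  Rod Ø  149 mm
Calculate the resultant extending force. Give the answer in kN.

Cap-side area A_cap = π/4 × (236 mm)² = 43740 mm^2
Rod-side annular area A_ann = π/4 × (236² − 149²) = 26310 mm^2
Net thrust = P_cap·A_cap − P_rod·A_ann = 844.3 kN − 10.15 kN

F ≈ 834 kN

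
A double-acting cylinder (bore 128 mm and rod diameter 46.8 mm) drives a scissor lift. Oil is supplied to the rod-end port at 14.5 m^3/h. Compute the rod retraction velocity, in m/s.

Rod-side annular area A_ann = π/4 × (128² − 46.8²) = 11150 mm^2
Flow into the rod-end port fills the annular volume.
v = Q / A

v ≈ 0.361 m/s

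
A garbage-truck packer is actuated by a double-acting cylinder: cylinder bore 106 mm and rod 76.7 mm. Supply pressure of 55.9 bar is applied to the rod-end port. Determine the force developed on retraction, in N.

Rod-side annular area A_ann = π/4 × (106² − 76.7²) = 4204 mm^2
On retraction the pressure acts on the annular area (bore minus rod).
F = P × A_ann

F ≈ 23500 N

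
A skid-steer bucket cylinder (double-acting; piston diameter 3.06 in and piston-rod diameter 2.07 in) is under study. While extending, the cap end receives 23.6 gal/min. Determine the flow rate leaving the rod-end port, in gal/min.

Cap-side area A_cap = π/4 × (3.06 in)² = 7.354 in^2
Rod-side annular area A_ann = π/4 × (3.06² − 2.07²) = 3.989 in^2
Piston speed v = Q_in/A_cap; rod-end outflow Q_out = v × A_ann = Q_in × A_ann/A_cap.

Q_out ≈ 12.8 gal/min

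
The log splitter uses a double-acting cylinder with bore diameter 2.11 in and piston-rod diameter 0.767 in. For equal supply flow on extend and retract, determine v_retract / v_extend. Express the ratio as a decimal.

Cap-side area A_cap = π/4 × (2.11 in)² = 3.497 in^2
Rod-side annular area A_ann = π/4 × (2.11² − 0.767²) = 3.035 in^2
For equal Q, v ∝ 1/A, so v_ret/v_ext = A_cap/A_ann.

v_ret/v_ext ≈ 1.15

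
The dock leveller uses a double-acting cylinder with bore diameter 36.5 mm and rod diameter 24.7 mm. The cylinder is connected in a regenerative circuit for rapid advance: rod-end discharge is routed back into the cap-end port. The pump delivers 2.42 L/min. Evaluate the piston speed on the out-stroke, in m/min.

In regeneration the rod-end outflow joins the pump flow into the cap end, so the net volume the pump must supply per unit advance equals the rod cross-section area.
Rod cross-section A_rod = π/4 × (24.7 mm)² = 479.2 mm^2
v = Q_pump / A_rod

v ≈ 5.05 m/min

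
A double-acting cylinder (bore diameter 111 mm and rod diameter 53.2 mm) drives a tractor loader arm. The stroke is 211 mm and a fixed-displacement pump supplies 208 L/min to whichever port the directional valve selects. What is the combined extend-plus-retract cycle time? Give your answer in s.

t ≈ 1.04 s

Cap-side area A_cap = π/4 × (111 mm)² = 9677 mm^2
Rod-side annular area A_ann = π/4 × (111² − 53.2²) = 7454 mm^2
t_ext = A_cap·L/Q = 0.5890 s
t_ret = A_ann·L/Q = 0.4537 s
t_cycle = t_ext + t_ret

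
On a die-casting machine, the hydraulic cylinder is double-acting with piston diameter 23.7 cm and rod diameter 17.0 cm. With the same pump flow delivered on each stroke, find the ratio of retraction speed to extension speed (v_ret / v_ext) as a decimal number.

Cap-side area A_cap = π/4 × (23.7 cm)² = 441.2 cm^2
Rod-side annular area A_ann = π/4 × (23.7² − 17.0²) = 214.2 cm^2
For equal Q, v ∝ 1/A, so v_ret/v_ext = A_cap/A_ann.

v_ret/v_ext ≈ 2.06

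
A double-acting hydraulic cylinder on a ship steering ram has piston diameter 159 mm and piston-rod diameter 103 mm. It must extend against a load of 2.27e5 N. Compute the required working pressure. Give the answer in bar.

P ≈ 114 bar

Cap-side area A_cap = π/4 × (159 mm)² = 19860 mm^2
P = F / A = 2.27e5 N / A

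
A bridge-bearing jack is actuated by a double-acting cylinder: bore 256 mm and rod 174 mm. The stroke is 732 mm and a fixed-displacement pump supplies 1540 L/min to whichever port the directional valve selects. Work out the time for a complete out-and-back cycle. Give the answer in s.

t ≈ 2.26 s

Cap-side area A_cap = π/4 × (256 mm)² = 51470 mm^2
Rod-side annular area A_ann = π/4 × (256² − 174²) = 27690 mm^2
t_ext = A_cap·L/Q = 1.468 s
t_ret = A_ann·L/Q = 0.7898 s
t_cycle = t_ext + t_ret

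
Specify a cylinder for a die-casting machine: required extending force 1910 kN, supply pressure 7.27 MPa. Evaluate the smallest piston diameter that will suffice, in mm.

D ≈ 578 mm

Extension force acts on the full piston face: F = P × (π/4)D².
D = √(4F / (πP)) = √(4 × 1910 kN / (π × 7.27 MPa))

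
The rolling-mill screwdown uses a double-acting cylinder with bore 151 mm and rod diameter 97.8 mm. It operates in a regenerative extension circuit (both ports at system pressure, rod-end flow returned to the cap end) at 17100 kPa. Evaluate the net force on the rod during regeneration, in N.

With equal pressure on both faces, forces on the annular region cancel; the net push is pressure × rod cross-section.
Rod cross-section A_rod = π/4 × (97.8 mm)² = 7512 mm^2
F = P × A_rod

F ≈ 1.28e5 N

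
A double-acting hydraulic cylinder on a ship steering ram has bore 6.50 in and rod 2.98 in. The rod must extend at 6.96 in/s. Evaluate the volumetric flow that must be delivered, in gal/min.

Q ≈ 60.0 gal/min

Cap-side area A_cap = π/4 × (6.50 in)² = 33.18 in^2
Q = A × v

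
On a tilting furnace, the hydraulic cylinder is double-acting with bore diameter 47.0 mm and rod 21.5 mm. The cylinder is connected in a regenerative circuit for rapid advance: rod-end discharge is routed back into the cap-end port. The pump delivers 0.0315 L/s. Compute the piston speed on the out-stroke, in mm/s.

In regeneration the rod-end outflow joins the pump flow into the cap end, so the net volume the pump must supply per unit advance equals the rod cross-section area.
Rod cross-section A_rod = π/4 × (21.5 mm)² = 363.1 mm^2
v = Q_pump / A_rod

v ≈ 86.8 mm/s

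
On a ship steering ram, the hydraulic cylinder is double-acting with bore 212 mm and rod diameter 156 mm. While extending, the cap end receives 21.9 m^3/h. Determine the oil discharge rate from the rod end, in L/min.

Q_out ≈ 167 L/min

Cap-side area A_cap = π/4 × (212 mm)² = 35300 mm^2
Rod-side annular area A_ann = π/4 × (212² − 156²) = 16190 mm^2
Piston speed v = Q_in/A_cap; rod-end outflow Q_out = v × A_ann = Q_in × A_ann/A_cap.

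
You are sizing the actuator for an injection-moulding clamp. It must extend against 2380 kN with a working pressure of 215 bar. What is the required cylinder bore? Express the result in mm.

D ≈ 375 mm

Extension force acts on the full piston face: F = P × (π/4)D².
D = √(4F / (πP)) = √(4 × 2380 kN / (π × 215 bar))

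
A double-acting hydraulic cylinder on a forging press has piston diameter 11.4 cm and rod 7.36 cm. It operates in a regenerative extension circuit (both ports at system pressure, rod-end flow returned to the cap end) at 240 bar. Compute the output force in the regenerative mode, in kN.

With equal pressure on both faces, forces on the annular region cancel; the net push is pressure × rod cross-section.
Rod cross-section A_rod = π/4 × (7.36 cm)² = 42.54 cm^2
F = P × A_rod

F ≈ 102 kN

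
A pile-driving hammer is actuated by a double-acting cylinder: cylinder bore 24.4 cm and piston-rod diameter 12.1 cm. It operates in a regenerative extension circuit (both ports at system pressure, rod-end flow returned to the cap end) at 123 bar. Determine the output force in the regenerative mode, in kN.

F ≈ 141 kN

With equal pressure on both faces, forces on the annular region cancel; the net push is pressure × rod cross-section.
Rod cross-section A_rod = π/4 × (12.1 cm)² = 115.0 cm^2
F = P × A_rod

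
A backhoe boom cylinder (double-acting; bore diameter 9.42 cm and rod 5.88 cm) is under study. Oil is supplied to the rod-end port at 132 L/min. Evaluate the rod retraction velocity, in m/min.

v ≈ 31.0 m/min

Rod-side annular area A_ann = π/4 × (9.42² − 5.88²) = 42.54 cm^2
Flow into the rod-end port fills the annular volume.
v = Q / A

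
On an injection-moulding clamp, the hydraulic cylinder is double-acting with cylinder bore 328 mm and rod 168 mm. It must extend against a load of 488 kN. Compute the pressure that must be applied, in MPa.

Cap-side area A_cap = π/4 × (328 mm)² = 84500 mm^2
P = F / A = 488 kN / A

P ≈ 5.78 MPa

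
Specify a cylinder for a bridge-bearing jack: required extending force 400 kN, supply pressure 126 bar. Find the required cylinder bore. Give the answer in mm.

D ≈ 201 mm

Extension force acts on the full piston face: F = P × (π/4)D².
D = √(4F / (πP)) = √(4 × 400 kN / (π × 126 bar))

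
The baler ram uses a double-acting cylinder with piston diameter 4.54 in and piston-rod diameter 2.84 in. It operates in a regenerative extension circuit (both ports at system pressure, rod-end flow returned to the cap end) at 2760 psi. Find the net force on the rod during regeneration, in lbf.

F ≈ 17500 lbf

With equal pressure on both faces, forces on the annular region cancel; the net push is pressure × rod cross-section.
Rod cross-section A_rod = π/4 × (2.84 in)² = 6.335 in^2
F = P × A_rod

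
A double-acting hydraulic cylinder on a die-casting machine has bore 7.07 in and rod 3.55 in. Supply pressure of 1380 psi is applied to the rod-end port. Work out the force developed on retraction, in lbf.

F ≈ 40500 lbf

Rod-side annular area A_ann = π/4 × (7.07² − 3.55²) = 29.36 in^2
On retraction the pressure acts on the annular area (bore minus rod).
F = P × A_ann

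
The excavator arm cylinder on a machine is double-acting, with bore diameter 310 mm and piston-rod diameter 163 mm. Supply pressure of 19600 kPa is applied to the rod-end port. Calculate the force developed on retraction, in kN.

F ≈ 1070 kN

Rod-side annular area A_ann = π/4 × (310² − 163²) = 54610 mm^2
On retraction the pressure acts on the annular area (bore minus rod).
F = P × A_ann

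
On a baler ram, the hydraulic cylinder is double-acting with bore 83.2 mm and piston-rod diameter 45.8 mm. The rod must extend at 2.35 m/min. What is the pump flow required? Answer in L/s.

Cap-side area A_cap = π/4 × (83.2 mm)² = 5437 mm^2
Q = A × v

Q ≈ 0.213 L/s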